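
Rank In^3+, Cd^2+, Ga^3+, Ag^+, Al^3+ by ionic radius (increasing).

Al^3+: 10 e⁻, Z=13, Ga^3+: 28 e⁻, Z=31, In^3+: 46 e⁻, Z=49, Cd^2+: 46 e⁻, Z=48, Ag^+: 46 e⁻, Z=47. Al^3+ < Ga^3+ (same group, period 3 vs 4); Ga^3+ < In^3+ (same group, 1 shell fewer); In^3+ < Cd^2+ (isoelectronic, higher Z=49 is smaller); Cd^2+ < Ag^+ (both 46 e⁻, Z=48>47).

Al^3+ < Ga^3+ < In^3+ < Cd^2+ < Ag^+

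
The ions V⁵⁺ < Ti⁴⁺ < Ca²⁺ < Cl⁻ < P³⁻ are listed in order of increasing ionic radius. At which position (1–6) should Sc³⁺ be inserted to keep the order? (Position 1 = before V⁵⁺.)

3

These species are isoelectronic with 18 electrons. The only difference is the number of protons: V⁵⁺ (Z=23), Ti⁴⁺ (Z=22), Sc³⁺ (Z=21), Ca²⁺ (Z=20), Cl⁻ (Z=17), P³⁻ (Z=15). The strongest nuclear pull (V⁵⁺) gives the smallest ion.
The complete sequence is V⁵⁺ < Ti⁴⁺ < Sc³⁺ < Ca²⁺ < Cl⁻ < P³⁻. Sc³⁺ sits at position 3.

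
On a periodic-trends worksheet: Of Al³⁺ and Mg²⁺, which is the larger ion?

Mg²⁺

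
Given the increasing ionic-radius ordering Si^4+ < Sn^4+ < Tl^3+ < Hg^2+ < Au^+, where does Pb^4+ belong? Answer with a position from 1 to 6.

Work out protons and electrons: Si^4+ has 10 e⁻ (Z=14), Sn^4+ has 46 e⁻ (Z=50), Pb^4+ has 78 e⁻ (Z=82), Tl^3+ has 78 e⁻ (Z=81), Hg^2+ has 78 e⁻ (Z=80), Au^+ has 78 e⁻ (Z=79). Si^4+ < Sn^4+ (same group, 2 shells fewer); Sn^4+ < Pb^4+ (same group, period 5 vs 6); Pb^4+ < Tl^3+ (isoelectronic, higher Z=82 is smaller); Tl^3+ < Hg^2+ (both 78 e⁻, Z=81>80); Hg^2+ < Au^+ (both 78 e⁻, Z=80>79).
Putting Pb^4+ in gives Si^4+ < Sn^4+ < Pb^4+ < Tl^3+ < Hg^2+ < Au^+; it lands at slot 3.

3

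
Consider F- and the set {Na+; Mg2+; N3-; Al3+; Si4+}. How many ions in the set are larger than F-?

These species are isoelectronic with 10 electrons. The only difference is the number of protons: Si4+ (Z=14), Al3+ (Z=13), Mg2+ (Z=12), Na+ (Z=11), F- (Z=9), N3- (Z=7). The strongest nuclear pull (Si4+) gives the smallest ion.
Relative to F-, the ions that are larger are N3-. That's 1.

1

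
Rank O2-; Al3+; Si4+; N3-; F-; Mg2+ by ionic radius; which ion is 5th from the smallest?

These species are isoelectronic with 10 electrons. The only difference is the number of protons: Si4+ (Z=14), Al3+ (Z=13), Mg2+ (Z=12), F- (Z=9), O2- (Z=8), N3- (Z=7). The strongest nuclear pull (Si4+) gives the smallest ion.
Ordering: Si4+ < Al3+ < Mg2+ < F- < O2- < N3-. The 5th smallest is O2-.

O2-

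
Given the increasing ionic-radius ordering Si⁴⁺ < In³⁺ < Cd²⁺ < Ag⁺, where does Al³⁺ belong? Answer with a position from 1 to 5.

2

Si⁴⁺ has 10 e⁻ (Z=14), Al³⁺ has 10 e⁻ (Z=13), In³⁺ has 46 e⁻ (Z=49), Cd²⁺ has 46 e⁻ (Z=48), Ag⁺ has 46 e⁻ (Z=47). Si⁴⁺ < Al³⁺ (both 10 e⁻, Z=14>13); Al³⁺ < In³⁺ (same group, period 3 vs 5); In³⁺ < Cd²⁺ (isoelectronic, higher Z=49 is smaller); Cd²⁺ < Ag⁺ (both 46 e⁻, Z=48>47).
Putting Al³⁺ in gives Si⁴⁺ < Al³⁺ < In³⁺ < Cd²⁺ < Ag⁺; it lands at slot 2.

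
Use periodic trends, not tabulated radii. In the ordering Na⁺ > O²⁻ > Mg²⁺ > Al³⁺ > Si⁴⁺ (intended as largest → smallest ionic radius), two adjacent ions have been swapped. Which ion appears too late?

Check each adjacent pair. Na⁺ and O²⁻ are reversed: they are isoelectronic (10 e⁻) and Na has more protons than O (11 vs 8), making Na⁺ smaller. No other neighbouring pair contradicts the periodic trends, so O²⁻ is the ion listed too late.

O²⁻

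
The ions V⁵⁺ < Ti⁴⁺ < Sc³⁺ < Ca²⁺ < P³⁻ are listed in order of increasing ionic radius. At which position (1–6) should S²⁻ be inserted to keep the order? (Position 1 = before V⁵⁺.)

5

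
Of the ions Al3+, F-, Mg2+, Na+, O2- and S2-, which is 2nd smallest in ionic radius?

Mg2+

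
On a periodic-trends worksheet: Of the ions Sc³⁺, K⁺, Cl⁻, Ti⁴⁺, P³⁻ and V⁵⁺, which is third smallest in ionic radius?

Sc³⁺

Each ion has 18 electrons. The ranking follows nuclear charge in reverse — greater Z gives a smaller radius. V⁵⁺ (Z=23), Ti⁴⁺ (Z=22), Sc³⁺ (Z=21), K⁺ (Z=19), Cl⁻ (Z=17), P³⁻ (Z=15).
Full ascending order: V⁵⁺ < Ti⁴⁺ < Sc³⁺ < K⁺ < Cl⁻ < P³⁻. Counting from the smallest, position 3 is Sc³⁺.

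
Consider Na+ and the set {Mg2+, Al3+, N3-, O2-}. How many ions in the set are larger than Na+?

These species are isoelectronic with 10 electrons. The only difference is the number of protons: Al3+ (Z=13), Mg2+ (Z=12), Na+ (Z=11), O2- (Z=8), N3- (Z=7). The strongest nuclear pull (Al3+) gives the smallest ion.
Placing each against Na+: smaller — Al3+, Mg2+; larger — O2-, N3-. So 2 are larger.

2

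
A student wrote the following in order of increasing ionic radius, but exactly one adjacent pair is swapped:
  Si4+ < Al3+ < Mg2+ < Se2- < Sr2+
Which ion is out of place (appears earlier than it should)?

Se2-

Compare adjacent ions: they are isoelectronic (36 e⁻) and Sr has more protons than Se (38 vs 34), making Sr2+ smaller — yet in this increasing list Se2- sits before Sr2+. Nothing else is reversed, so Se2- should move one place to the right.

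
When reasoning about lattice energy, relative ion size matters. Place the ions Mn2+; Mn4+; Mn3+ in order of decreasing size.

These are all Mn ions. Removing more electrons (higher positive charge) pulls the remaining electrons in closer, so Mn4+ is smallest and Mn2+ is largest.

Mn2+ > Mn3+ > Mn4+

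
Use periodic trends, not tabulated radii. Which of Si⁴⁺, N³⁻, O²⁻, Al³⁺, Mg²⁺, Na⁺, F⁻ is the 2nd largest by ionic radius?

O²⁻

These species are isoelectronic with 10 electrons. The only difference is the number of protons: Si⁴⁺ (Z=14), Al³⁺ (Z=13), Mg²⁺ (Z=12), Na⁺ (Z=11), F⁻ (Z=9), O²⁻ (Z=8), N³⁻ (Z=7). The strongest nuclear pull (Si⁴⁺) gives the smallest ion.
Ordering: Si⁴⁺ < Al³⁺ < Mg²⁺ < Na⁺ < F⁻ < O²⁻ < N³⁻. The 2nd largest is O²⁻.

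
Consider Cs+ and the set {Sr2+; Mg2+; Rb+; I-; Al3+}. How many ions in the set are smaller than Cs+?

Al3+: 10 e⁻, Z=13, Mg2+: 10 e⁻, Z=12, Sr2+: 36 e⁻, Z=38, Rb+: 36 e⁻, Z=37, Cs+: 54 e⁻, Z=55, I-: 54 e⁻, Z=53. Al3+ < Mg2+ (both 10 e⁻, Z=13>12); Mg2+ < Sr2+ (same group, period 3 vs 5); Sr2+ < Rb+ (both 36 e⁻, Z=38>37); Rb+ < Cs+ (same group, period 5 vs 6); Cs+ < I- (both 54 e⁻, Z=55>53).
Placing each against Cs+: smaller — Al3+, Mg2+, Sr2+, Rb+; larger — I-. Count: 4.

4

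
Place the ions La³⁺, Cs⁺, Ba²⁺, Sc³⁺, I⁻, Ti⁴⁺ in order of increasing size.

Work out protons and electrons: Ti⁴⁺: 18 e⁻, Z=22, Sc³⁺: 18 e⁻, Z=21, La³⁺: 54 e⁻, Z=57, Ba²⁺: 54 e⁻, Z=56, Cs⁺: 54 e⁻, Z=55, I⁻: 54 e⁻, Z=53. Ti⁴⁺ < Sc³⁺ (both 18 e⁻, Z=22>21); Sc³⁺ < La³⁺ (same group, 2 shells fewer); La³⁺ < Ba²⁺ (both 54 e⁻, Z=57>56); Ba²⁺ < Cs⁺ (both 54 e⁻, Z=56>55); Cs⁺ < I⁻ (isoelectronic, higher Z=55 is smaller).

Ti⁴⁺ < Sc³⁺ < La³⁺ < Ba²⁺ < Cs⁺ < I⁻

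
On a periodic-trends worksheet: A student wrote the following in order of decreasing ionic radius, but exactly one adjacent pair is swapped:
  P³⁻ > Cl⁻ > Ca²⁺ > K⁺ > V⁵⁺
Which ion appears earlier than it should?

Scanning neighbour by neighbour, only Ca²⁺/K⁺ violates a trend: they are isoelectronic (18 e⁻) and Ca has more protons than K (20 vs 19), making Ca²⁺ smaller. That makes Ca²⁺ the one sitting a position early relative to where it belongs.

Ca²⁺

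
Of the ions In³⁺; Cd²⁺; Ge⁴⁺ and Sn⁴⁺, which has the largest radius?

Ge⁴⁺ (Z=32, 28 e⁻), Sn⁴⁺ (Z=50, 46 e⁻), In³⁺ (Z=49, 46 e⁻), Cd²⁺ (Z=48, 46 e⁻). Ge⁴⁺ < Sn⁴⁺ (same group, 1 shell fewer); Sn⁴⁺ < In³⁺ (isoelectronic, higher Z=50 is smaller); In³⁺ < Cd²⁺ (isoelectronic, higher Z=49 is smaller).

Cd²⁺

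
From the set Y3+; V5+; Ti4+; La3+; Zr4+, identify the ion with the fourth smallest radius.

Y3+

Electron counts and nuclear charges: V5+ (Z=23, 18 e⁻), Ti4+ (Z=22, 18 e⁻), Zr4+ (Z=40, 36 e⁻), Y3+ (Z=39, 36 e⁻), La3+ (Z=57, 54 e⁻). V5+ < Ti4+ (both 18 e⁻, Z=23>22); Ti4+ < Zr4+ (same group, period 4 vs 5); Zr4+ < Y3+ (both 36 e⁻, Z=40>39); Y3+ < La3+ (same group, period 5 vs 6).
So the order is V5+ < Ti4+ < Zr4+ < Y3+ < La3+; the 4th-smallest ion is Y3+.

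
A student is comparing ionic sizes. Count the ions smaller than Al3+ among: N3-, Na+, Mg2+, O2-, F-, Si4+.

Isoelectronic series (10 e⁻ each). Size is set by nuclear charge: more protons means a smaller ion. Si4+ (Z=14), Al3+ (Z=13), Mg2+ (Z=12), Na+ (Z=11), F- (Z=9), O2- (Z=8), N3- (Z=7).
Overall: Si4+ < Al3+ < Mg2+ < Na+ < F- < O2- < N3-. Al3+ has 1 below it and 5 above. Count: 1.

1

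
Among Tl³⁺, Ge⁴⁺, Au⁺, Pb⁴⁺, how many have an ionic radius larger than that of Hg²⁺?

1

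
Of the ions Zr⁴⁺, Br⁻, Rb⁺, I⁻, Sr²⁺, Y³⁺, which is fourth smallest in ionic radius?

Zr⁴⁺: 36 e⁻, Z=40, Y³⁺: 36 e⁻, Z=39, Sr²⁺: 36 e⁻, Z=38, Rb⁺: 36 e⁻, Z=37, Br⁻: 36 e⁻, Z=35, I⁻: 54 e⁻, Z=53. Zr⁴⁺ < Y³⁺ (isoelectronic, higher Z=40 is smaller); Y³⁺ < Sr²⁺ (isoelectronic, higher Z=39 is smaller); Sr²⁺ < Rb⁺ (isoelectronic, higher Z=38 is smaller); Rb⁺ < Br⁻ (both 36 e⁻, Z=37>35); Br⁻ < I⁻ (same group, period 4 vs 5).
Ordering: Zr⁴⁺ < Y³⁺ < Sr²⁺ < Rb⁺ < Br⁻ < I⁻. The fourth smallest is Rb⁺.

Rb⁺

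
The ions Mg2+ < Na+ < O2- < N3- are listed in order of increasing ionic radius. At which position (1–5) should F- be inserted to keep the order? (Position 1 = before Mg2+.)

3

Each ion has 10 electrons. The ranking follows nuclear charge in reverse — greater Z gives a smaller radius. Mg2+ (Z=12), Na+ (Z=11), F- (Z=9), O2- (Z=8), N3- (Z=7).
With F- included the full order is Mg2+ < Na+ < F- < O2- < N3-, so it takes position 3.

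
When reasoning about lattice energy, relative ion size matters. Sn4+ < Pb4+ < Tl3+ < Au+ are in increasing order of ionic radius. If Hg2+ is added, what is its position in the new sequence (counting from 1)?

Work out protons and electrons: Sn4+ has 46 e⁻ (Z=50), Pb4+ has 78 e⁻ (Z=82), Tl3+ has 78 e⁻ (Z=81), Hg2+ has 78 e⁻ (Z=80), Au+ has 78 e⁻ (Z=79). Sn4+ < Pb4+ (same group, period 5 vs 6); Pb4+ < Tl3+ (both 78 e⁻, Z=82>81); Tl3+ < Hg2+ (isoelectronic, higher Z=81 is smaller); Hg2+ < Au+ (both 78 e⁻, Z=80>79).
Merged order: Sn4+ < Pb4+ < Tl3+ < Hg2+ < Au+ — Hg2+ is number 4.

4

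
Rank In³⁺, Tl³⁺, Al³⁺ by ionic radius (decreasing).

All are in the same group with charge +3. Radius grows down the group as n (the outermost shell) increases.

Tl³⁺ > In³⁺ > Al³⁺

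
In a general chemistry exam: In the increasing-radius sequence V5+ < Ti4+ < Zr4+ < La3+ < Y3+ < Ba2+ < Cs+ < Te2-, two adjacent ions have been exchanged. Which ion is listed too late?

Y3+

The pair La3+, Y3+ is the wrong way round — both in group 3 with the same charge; Y3+ (period 5) has the smaller radius. All other adjacent pairs agree with periodic trends, so Y3+ is the misplaced ion.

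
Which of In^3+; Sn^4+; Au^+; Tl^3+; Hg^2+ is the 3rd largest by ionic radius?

Tl^3+

Sn^4+: 46 e⁻, Z=50, In^3+: 46 e⁻, Z=49, Tl^3+: 78 e⁻, Z=81, Hg^2+: 78 e⁻, Z=80, Au^+: 78 e⁻, Z=79. Sn^4+ < In^3+ (isoelectronic, higher Z=50 is smaller); In^3+ < Tl^3+ (same group, 1 shell fewer); Tl^3+ < Hg^2+ (both 78 e⁻, Z=81>80); Hg^2+ < Au^+ (isoelectronic, higher Z=80 is smaller).
That gives Sn^4+ < In^3+ < Tl^3+ < Hg^2+ < Au^+. From the largest end, number 3 is Tl^3+.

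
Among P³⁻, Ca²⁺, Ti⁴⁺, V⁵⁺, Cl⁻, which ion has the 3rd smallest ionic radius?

Ca²⁺

All of these have 18 electrons (isoelectronic). With the same electron cloud, the ion with the most protons pulls it in tightest. Nuclear charges: V⁵⁺ (Z=23), Ti⁴⁺ (Z=22), Ca²⁺ (Z=20), Cl⁻ (Z=17), P³⁻ (Z=15). Highest Z is smallest.
That gives V⁵⁺ < Ti⁴⁺ < Ca²⁺ < Cl⁻ < P³⁻. From the smallest end, number 3 is Ca²⁺.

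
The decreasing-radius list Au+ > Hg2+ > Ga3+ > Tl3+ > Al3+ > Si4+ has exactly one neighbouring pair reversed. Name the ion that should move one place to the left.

Tl3+

Scanning neighbour by neighbour, only Ga3+/Tl3+ violates a trend: both in group 13 with the same charge; Ga3+ (period 4) has the smaller radius. That makes Tl3+ the one sitting a position late relative to where it belongs.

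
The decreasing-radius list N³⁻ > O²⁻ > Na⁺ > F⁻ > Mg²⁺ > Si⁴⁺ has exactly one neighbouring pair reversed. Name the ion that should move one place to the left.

F⁻

Compare adjacent ions: they are isoelectronic (10 e⁻) and Na has more protons than F (11 vs 9), making Na⁺ smaller — yet in this decreasing list Na⁺ sits before F⁻. Nothing else is reversed, so F⁻ should move one place to the left.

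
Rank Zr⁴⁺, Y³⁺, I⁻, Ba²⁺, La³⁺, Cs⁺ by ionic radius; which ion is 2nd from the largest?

Cs⁺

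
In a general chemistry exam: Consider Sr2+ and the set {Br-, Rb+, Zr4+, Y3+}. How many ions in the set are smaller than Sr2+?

2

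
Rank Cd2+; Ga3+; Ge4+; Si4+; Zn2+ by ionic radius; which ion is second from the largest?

Work out protons and electrons: Si4+ has 10 e⁻ (Z=14), Ge4+ has 28 e⁻ (Z=32), Ga3+ has 28 e⁻ (Z=31), Zn2+ has 28 e⁻ (Z=30), Cd2+ has 46 e⁻ (Z=48). Si4+ < Ge4+ (same group, 1 shell fewer); Ge4+ < Ga3+ (isoelectronic, higher Z=32 is smaller); Ga3+ < Zn2+ (both 28 e⁻, Z=31>30); Zn2+ < Cd2+ (same group, 1 shell fewer).
Full ascending order: Si4+ < Ge4+ < Ga3+ < Zn2+ < Cd2+. Counting from the largest, position 2 is Zn2+.

Zn2+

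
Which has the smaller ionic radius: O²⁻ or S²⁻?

O²⁻

These ions sit in one column with identical charge. Each step down the periodic table adds a principal shell, increasing the radius.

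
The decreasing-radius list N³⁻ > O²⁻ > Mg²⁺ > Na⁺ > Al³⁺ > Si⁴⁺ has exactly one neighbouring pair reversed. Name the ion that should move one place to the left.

Na⁺

Check each adjacent pair. Mg²⁺ and Na⁺ are reversed: both have 10 electrons but Z(Mg)=12 > Z(Na)=11, so Mg²⁺ should be the smaller of the two. No other neighbouring pair contradicts the periodic trends, so Na⁺ is the ion listed too late.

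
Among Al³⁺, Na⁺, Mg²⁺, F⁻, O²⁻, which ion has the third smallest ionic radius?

Na⁺

These species are isoelectronic with 10 electrons. The only difference is the number of protons: Al³⁺ (Z=13), Mg²⁺ (Z=12), Na⁺ (Z=11), F⁻ (Z=9), O²⁻ (Z=8). The strongest nuclear pull (Al³⁺) gives the smallest ion.
Full ascending order: Al³⁺ < Mg²⁺ < Na⁺ < F⁻ < O²⁻. Counting from the smallest, position 3 is Na⁺.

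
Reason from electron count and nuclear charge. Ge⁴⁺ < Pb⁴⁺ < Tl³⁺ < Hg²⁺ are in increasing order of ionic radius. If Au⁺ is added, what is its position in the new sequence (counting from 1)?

5

Electron counts and nuclear charges: Ge⁴⁺ (Z=32, 28 e⁻), Pb⁴⁺ (Z=82, 78 e⁻), Tl³⁺ (Z=81, 78 e⁻), Hg²⁺ (Z=80, 78 e⁻), Au⁺ (Z=79, 78 e⁻). Ge⁴⁺ < Pb⁴⁺ (same group, 2 shells fewer); Pb⁴⁺ < Tl³⁺ (isoelectronic, higher Z=82 is smaller); Tl³⁺ < Hg²⁺ (isoelectronic, higher Z=81 is smaller); Hg²⁺ < Au⁺ (both 78 e⁻, Z=80>79).
With Au⁺ included the full order is Ge⁴⁺ < Pb⁴⁺ < Tl³⁺ < Hg²⁺ < Au⁺, so it takes position 5.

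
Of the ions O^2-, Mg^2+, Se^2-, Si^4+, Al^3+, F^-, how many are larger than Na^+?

First list Z and electron count for each: Si^4+: 10 e⁻, Z=14, Al^3+: 10 e⁻, Z=13, Mg^2+: 10 e⁻, Z=12, Na^+: 10 e⁻, Z=11, F^-: 10 e⁻, Z=9, O^2-: 10 e⁻, Z=8, Se^2-: 36 e⁻, Z=34. Si^4+ < Al^3+ (both 10 e⁻, Z=14>13); Al^3+ < Mg^2+ (both 10 e⁻, Z=13>12); Mg^2+ < Na^+ (both 10 e⁻, Z=12>11); Na^+ < F^- (isoelectronic, higher Z=11 is smaller); F^- < O^2- (both 10 e⁻, Z=9>8); O^2- < Se^2- (same group, period 2 vs 4).
Relative to Na^+, the ions that are larger are F^-, O^2-, Se^2-. So 3 are larger.

3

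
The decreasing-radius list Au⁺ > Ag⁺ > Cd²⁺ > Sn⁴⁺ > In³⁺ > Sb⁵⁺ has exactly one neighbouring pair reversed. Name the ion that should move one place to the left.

Check each adjacent pair. Sn⁴⁺ and In³⁺ are reversed: both have 46 electrons but Z(Sn)=50 > Z(In)=49, so Sn⁴⁺ should be the smaller of the two. No other neighbouring pair contradicts the periodic trends, so In³⁺ is the ion listed too late.

In³⁺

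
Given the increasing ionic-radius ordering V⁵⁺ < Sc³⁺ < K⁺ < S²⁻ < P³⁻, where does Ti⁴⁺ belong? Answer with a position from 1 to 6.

Isoelectronic series (18 e⁻ each). Size is set by nuclear charge: more protons means a smaller ion. V⁵⁺ (Z=23), Ti⁴⁺ (Z=22), Sc³⁺ (Z=21), K⁺ (Z=19), S²⁻ (Z=16), P³⁻ (Z=15).
Putting Ti⁴⁺ in gives V⁵⁺ < Ti⁴⁺ < Sc³⁺ < K⁺ < S²⁻ < P³⁻; it lands at slot 2.

2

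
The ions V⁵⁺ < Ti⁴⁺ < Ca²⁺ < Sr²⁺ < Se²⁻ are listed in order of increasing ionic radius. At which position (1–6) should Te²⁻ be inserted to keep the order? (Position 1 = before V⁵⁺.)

V⁵⁺: 18 e⁻, Z=23, Ti⁴⁺: 18 e⁻, Z=22, Ca²⁺: 18 e⁻, Z=20, Sr²⁺: 36 e⁻, Z=38, Se²⁻: 36 e⁻, Z=34, Te²⁻: 54 e⁻, Z=52. V⁵⁺ < Ti⁴⁺ (both 18 e⁻, Z=23>22); Ti⁴⁺ < Ca²⁺ (both 18 e⁻, Z=22>20); Ca²⁺ < Sr²⁺ (same group, period 4 vs 5); Sr²⁺ < Se²⁻ (both 36 e⁻, Z=38>34); Se²⁻ < Te²⁻ (same group, 1 shell fewer).
The complete sequence is V⁵⁺ < Ti⁴⁺ < Ca²⁺ < Sr²⁺ < Se²⁻ < Te²⁻. Te²⁻ sits at position 6.

6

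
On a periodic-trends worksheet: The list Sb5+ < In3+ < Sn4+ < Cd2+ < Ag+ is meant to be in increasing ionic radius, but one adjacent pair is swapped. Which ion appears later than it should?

Sn4+

Compare adjacent ions: they are isoelectronic (46 e⁻) and Sn has more protons than In (50 vs 49), making Sn4+ smaller — yet in this increasing list In3+ sits before Sn4+. Nothing else is reversed, so Sn4+ should move one place to the left.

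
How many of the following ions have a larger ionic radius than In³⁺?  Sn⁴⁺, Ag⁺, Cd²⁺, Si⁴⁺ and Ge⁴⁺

First list Z and electron count for each: Si⁴⁺: 10 e⁻, Z=14, Ge⁴⁺: 28 e⁻, Z=32, Sn⁴⁺: 46 e⁻, Z=50, In³⁺: 46 e⁻, Z=49, Cd²⁺: 46 e⁻, Z=48, Ag⁺: 46 e⁻, Z=47. Si⁴⁺ < Ge⁴⁺ (same group, 1 shell fewer); Ge⁴⁺ < Sn⁴⁺ (same group, 1 shell fewer); Sn⁴⁺ < In³⁺ (both 46 e⁻, Z=50>49); In³⁺ < Cd²⁺ (both 46 e⁻, Z=49>48); Cd²⁺ < Ag⁺ (both 46 e⁻, Z=48>47).
Overall: Si⁴⁺ < Ge⁴⁺ < Sn⁴⁺ < In³⁺ < Cd²⁺ < Ag⁺. In³⁺ has 3 below it and 2 above. So 2 are larger.

2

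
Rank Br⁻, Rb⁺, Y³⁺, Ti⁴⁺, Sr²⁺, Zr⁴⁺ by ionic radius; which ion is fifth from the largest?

Ti⁴⁺: 18 e⁻, Z=22, Zr⁴⁺: 36 e⁻, Z=40, Y³⁺: 36 e⁻, Z=39, Sr²⁺: 36 e⁻, Z=38, Rb⁺: 36 e⁻, Z=37, Br⁻: 36 e⁻, Z=35. Ti⁴⁺ < Zr⁴⁺ (same group, period 4 vs 5); Zr⁴⁺ < Y³⁺ (isoelectronic, higher Z=40 is smaller); Y³⁺ < Sr²⁺ (both 36 e⁻, Z=39>38); Sr²⁺ < Rb⁺ (isoelectronic, higher Z=38 is smaller); Rb⁺ < Br⁻ (isoelectronic, higher Z=37 is smaller).
Full ascending order: Ti⁴⁺ < Zr⁴⁺ < Y³⁺ < Sr²⁺ < Rb⁺ < Br⁻. Counting from the largest, position 5 is Zr⁴⁺.

Zr⁴⁺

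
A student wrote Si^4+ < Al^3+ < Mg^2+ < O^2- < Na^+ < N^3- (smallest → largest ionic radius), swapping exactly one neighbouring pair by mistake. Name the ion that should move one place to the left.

The pair O^2-, Na^+ is the wrong way round — Na^+ and O^2- share 10 electrons; the higher nuclear charge on Na (Z=11) contracts it more, so Na^+ < O^2-. All other adjacent pairs agree with periodic trends, so Na^+ is the misplaced ion.

Na^+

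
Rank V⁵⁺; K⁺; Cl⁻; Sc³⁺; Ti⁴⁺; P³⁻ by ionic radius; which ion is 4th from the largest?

Sc³⁺

Each ion has 18 electrons. The ranking follows nuclear charge in reverse — greater Z gives a smaller radius. V⁵⁺ (Z=23), Ti⁴⁺ (Z=22), Sc³⁺ (Z=21), K⁺ (Z=19), Cl⁻ (Z=17), P³⁻ (Z=15).
Ordering: V⁵⁺ < Ti⁴⁺ < Sc³⁺ < K⁺ < Cl⁻ < P³⁻. The 4th largest is Sc³⁺.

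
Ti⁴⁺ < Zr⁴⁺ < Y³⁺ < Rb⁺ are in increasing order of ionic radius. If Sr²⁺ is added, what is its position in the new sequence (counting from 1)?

4

Tabulating Z and e⁻: Ti⁴⁺: 18 e⁻, Z=22, Zr⁴⁺: 36 e⁻, Z=40, Y³⁺: 36 e⁻, Z=39, Sr²⁺: 36 e⁻, Z=38, Rb⁺: 36 e⁻, Z=37. Ti⁴⁺ < Zr⁴⁺ (same group, period 4 vs 5); Zr⁴⁺ < Y³⁺ (both 36 e⁻, Z=40>39); Y³⁺ < Sr²⁺ (isoelectronic, higher Z=39 is smaller); Sr²⁺ < Rb⁺ (both 36 e⁻, Z=38>37).
With Sr²⁺ included the full order is Ti⁴⁺ < Zr⁴⁺ < Y³⁺ < Sr²⁺ < Rb⁺, so it takes position 4.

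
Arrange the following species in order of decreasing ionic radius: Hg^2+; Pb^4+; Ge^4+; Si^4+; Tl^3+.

Hg^2+ > Tl^3+ > Pb^4+ > Ge^4+ > Si^4+

Si^4+ (Z=14, 10 e⁻), Ge^4+ (Z=32, 28 e⁻), Pb^4+ (Z=82, 78 e⁻), Tl^3+ (Z=81, 78 e⁻), Hg^2+ (Z=80, 78 e⁻). Si^4+ < Ge^4+ (same group, 1 shell fewer); Ge^4+ < Pb^4+ (same group, period 4 vs 6); Pb^4+ < Tl^3+ (isoelectronic, higher Z=82 is smaller); Tl^3+ < Hg^2+ (isoelectronic, higher Z=81 is smaller).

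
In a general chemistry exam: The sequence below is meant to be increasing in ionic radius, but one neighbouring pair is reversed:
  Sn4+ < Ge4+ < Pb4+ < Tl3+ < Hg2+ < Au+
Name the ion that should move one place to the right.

Sn4+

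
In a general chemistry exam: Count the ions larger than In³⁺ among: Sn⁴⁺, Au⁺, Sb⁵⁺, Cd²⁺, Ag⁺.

3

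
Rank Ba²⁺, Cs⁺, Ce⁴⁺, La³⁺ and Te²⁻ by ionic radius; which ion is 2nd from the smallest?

La³⁺

These species are isoelectronic with 54 electrons. The only difference is the number of protons: Ce⁴⁺ (Z=58), La³⁺ (Z=57), Ba²⁺ (Z=56), Cs⁺ (Z=55), Te²⁻ (Z=52). The strongest nuclear pull (Ce⁴⁺) gives the smallest ion.
So the order is Ce⁴⁺ < La³⁺ < Ba²⁺ < Cs⁺ < Te²⁻; the 2nd-smallest ion is La³⁺.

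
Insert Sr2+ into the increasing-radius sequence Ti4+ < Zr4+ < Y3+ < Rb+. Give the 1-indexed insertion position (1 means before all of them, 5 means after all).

4

Work out protons and electrons: Ti4+ (Z=22, 18 e⁻), Zr4+ (Z=40, 36 e⁻), Y3+ (Z=39, 36 e⁻), Sr2+ (Z=38, 36 e⁻), Rb+ (Z=37, 36 e⁻). Ti4+ < Zr4+ (same group, 1 shell fewer); Zr4+ < Y3+ (isoelectronic, higher Z=40 is smaller); Y3+ < Sr2+ (isoelectronic, higher Z=39 is smaller); Sr2+ < Rb+ (both 36 e⁻, Z=38>37).
The complete sequence is Ti4+ < Zr4+ < Y3+ < Sr2+ < Rb+. Sr2+ sits at position 4.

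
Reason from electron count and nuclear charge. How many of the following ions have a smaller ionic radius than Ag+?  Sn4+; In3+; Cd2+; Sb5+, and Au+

4

Tabulating Z and e⁻: Sb5+: 46 e⁻, Z=51, Sn4+: 46 e⁻, Z=50, In3+: 46 e⁻, Z=49, Cd2+: 46 e⁻, Z=48, Ag+: 46 e⁻, Z=47, Au+: 78 e⁻, Z=79. Sb5+ < Sn4+ (both 46 e⁻, Z=51>50); Sn4+ < In3+ (isoelectronic, higher Z=50 is smaller); In3+ < Cd2+ (both 46 e⁻, Z=49>48); Cd2+ < Ag+ (both 46 e⁻, Z=48>47); Ag+ < Au+ (same group, 1 shell fewer).
Ordering all of them (including Ag+) by radius gives Sb5+ < Sn4+ < In3+ < Cd2+ < Ag+ < Au+. That's 4.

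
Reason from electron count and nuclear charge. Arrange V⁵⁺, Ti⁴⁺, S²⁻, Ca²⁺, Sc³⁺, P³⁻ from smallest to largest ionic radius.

Isoelectronic series (18 e⁻ each). Size is set by nuclear charge: more protons means a smaller ion. V⁵⁺ (Z=23), Ti⁴⁺ (Z=22), Sc³⁺ (Z=21), Ca²⁺ (Z=20), S²⁻ (Z=16), P³⁻ (Z=15).

V⁵⁺ < Ti⁴⁺ < Sc³⁺ < Ca²⁺ < S²⁻ < P³⁻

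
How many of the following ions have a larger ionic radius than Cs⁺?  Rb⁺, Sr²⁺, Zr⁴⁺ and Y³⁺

Tabulating Z and e⁻: Zr⁴⁺: 36 e⁻, Z=40, Y³⁺: 36 e⁻, Z=39, Sr²⁺: 36 e⁻, Z=38, Rb⁺: 36 e⁻, Z=37, Cs⁺: 54 e⁻, Z=55. Zr⁴⁺ < Y³⁺ (both 36 e⁻, Z=40>39); Y³⁺ < Sr²⁺ (both 36 e⁻, Z=39>38); Sr²⁺ < Rb⁺ (isoelectronic, higher Z=38 is smaller); Rb⁺ < Cs⁺ (same group, period 5 vs 6).
Overall: Zr⁴⁺ < Y³⁺ < Sr²⁺ < Rb⁺ < Cs⁺. Cs⁺ has 4 below it and 0 above. Count: 0.

0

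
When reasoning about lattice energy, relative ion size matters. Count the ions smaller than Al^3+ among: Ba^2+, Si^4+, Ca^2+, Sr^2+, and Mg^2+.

1

Work out protons and electrons: Si^4+ has 10 e⁻ (Z=14), Al^3+ has 10 e⁻ (Z=13), Mg^2+ has 10 e⁻ (Z=12), Ca^2+ has 18 e⁻ (Z=20), Sr^2+ has 36 e⁻ (Z=38), Ba^2+ has 54 e⁻ (Z=56). Si^4+ < Al^3+ (both 10 e⁻, Z=14>13); Al^3+ < Mg^2+ (isoelectronic, higher Z=13 is smaller); Mg^2+ < Ca^2+ (same group, period 3 vs 4); Ca^2+ < Sr^2+ (same group, 1 shell fewer); Sr^2+ < Ba^2+ (same group, period 5 vs 6).
Relative to Al^3+, the ions that are smaller are Si^4+. So 1 is smaller.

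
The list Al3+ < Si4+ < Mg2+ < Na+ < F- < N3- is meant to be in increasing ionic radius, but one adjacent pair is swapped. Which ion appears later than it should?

Si4+

Check each adjacent pair. Al3+ and Si4+ are reversed: Si4+ and Al3+ share 10 electrons; the higher nuclear charge on Si (Z=14) contracts it more, so Si4+ < Al3+. No other neighbouring pair contradicts the periodic trends, so Si4+ is the ion listed too late.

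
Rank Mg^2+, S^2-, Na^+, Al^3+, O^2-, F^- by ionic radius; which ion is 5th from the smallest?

O^2-

First list Z and electron count for each: Al^3+: 10 e⁻, Z=13, Mg^2+: 10 e⁻, Z=12, Na^+: 10 e⁻, Z=11, F^-: 10 e⁻, Z=9, O^2-: 10 e⁻, Z=8, S^2-: 18 e⁻, Z=16. Al^3+ < Mg^2+ (both 10 e⁻, Z=13>12); Mg^2+ < Na^+ (both 10 e⁻, Z=12>11); Na^+ < F^- (both 10 e⁻, Z=11>9); F^- < O^2- (isoelectronic, higher Z=9 is smaller); O^2- < S^2- (same group, 1 shell fewer).
Ordering: Al^3+ < Mg^2+ < Na^+ < F^- < O^2- < S^2-. The 5th smallest is O^2-.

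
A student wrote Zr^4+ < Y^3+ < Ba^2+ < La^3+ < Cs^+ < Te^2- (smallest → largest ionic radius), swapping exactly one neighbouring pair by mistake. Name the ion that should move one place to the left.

La^3+

Check each adjacent pair. Ba^2+ and La^3+ are reversed: they are isoelectronic (54 e⁻) and La has more protons than Ba (57 vs 56), making La^3+ smaller. No other neighbouring pair contradicts the periodic trends, so La^3+ is the ion listed too late.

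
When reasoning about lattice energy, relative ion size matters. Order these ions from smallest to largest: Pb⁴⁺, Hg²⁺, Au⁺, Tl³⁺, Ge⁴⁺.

Tabulating Z and e⁻: Ge⁴⁺: 28 e⁻, Z=32, Pb⁴⁺: 78 e⁻, Z=82, Tl³⁺: 78 e⁻, Z=81, Hg²⁺: 78 e⁻, Z=80, Au⁺: 78 e⁻, Z=79. Ge⁴⁺ < Pb⁴⁺ (same group, 2 shells fewer); Pb⁴⁺ < Tl³⁺ (isoelectronic, higher Z=82 is smaller); Tl³⁺ < Hg²⁺ (isoelectronic, higher Z=81 is smaller); Hg²⁺ < Au⁺ (isoelectronic, higher Z=80 is smaller).

Ge⁴⁺ < Pb⁴⁺ < Tl³⁺ < Hg²⁺ < Au⁺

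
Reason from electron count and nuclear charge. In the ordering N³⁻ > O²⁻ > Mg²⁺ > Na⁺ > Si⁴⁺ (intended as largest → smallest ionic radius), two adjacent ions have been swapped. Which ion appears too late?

Na⁺

Scanning neighbour by neighbour, only Mg²⁺/Na⁺ violates a trend: Mg²⁺ and Na⁺ share 10 electrons; the higher nuclear charge on Mg (Z=12) contracts it more, so Mg²⁺ < Na⁺. That makes Na⁺ the one sitting a position late relative to where it belongs.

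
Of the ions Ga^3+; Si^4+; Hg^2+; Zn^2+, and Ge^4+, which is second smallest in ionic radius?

Work out protons and electrons: Si^4+: 10 e⁻, Z=14, Ge^4+: 28 e⁻, Z=32, Ga^3+: 28 e⁻, Z=31, Zn^2+: 28 e⁻, Z=30, Hg^2+: 78 e⁻, Z=80. Si^4+ < Ge^4+ (same group, period 3 vs 4); Ge^4+ < Ga^3+ (both 28 e⁻, Z=32>31); Ga^3+ < Zn^2+ (isoelectronic, higher Z=31 is smaller); Zn^2+ < Hg^2+ (same group, period 4 vs 6).
So the order is Si^4+ < Ge^4+ < Ga^3+ < Zn^2+ < Hg^2+; the 2nd-smallest ion is Ge^4+.

Ge^4+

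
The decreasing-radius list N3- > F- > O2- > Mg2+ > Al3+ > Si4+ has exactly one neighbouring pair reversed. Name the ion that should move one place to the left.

O2-

Check each adjacent pair. F- and O2- are reversed: they are isoelectronic (10 e⁻) and F has more protons than O (9 vs 8), making F- smaller. No other neighbouring pair contradicts the periodic trends, so O2- is the ion listed too late.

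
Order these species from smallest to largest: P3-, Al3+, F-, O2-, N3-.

Al3+ < F- < O2- < N3- < P3-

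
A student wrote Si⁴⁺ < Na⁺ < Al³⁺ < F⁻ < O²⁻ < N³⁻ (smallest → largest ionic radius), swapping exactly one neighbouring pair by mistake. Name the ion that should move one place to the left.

Al³⁺

The pair Na⁺, Al³⁺ is the wrong way round — they are isoelectronic (10 e⁻) and Al has more protons than Na (13 vs 11), making Al³⁺ smaller. All other adjacent pairs agree with periodic trends, so Al³⁺ is the misplaced ion.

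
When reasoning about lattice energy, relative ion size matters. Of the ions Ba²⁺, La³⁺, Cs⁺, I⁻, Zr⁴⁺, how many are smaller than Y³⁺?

1

Tabulating Z and e⁻: Zr⁴⁺ has 36 e⁻ (Z=40), Y³⁺ has 36 e⁻ (Z=39), La³⁺ has 54 e⁻ (Z=57), Ba²⁺ has 54 e⁻ (Z=56), Cs⁺ has 54 e⁻ (Z=55), I⁻ has 54 e⁻ (Z=53). Zr⁴⁺ < Y³⁺ (both 36 e⁻, Z=40>39); Y³⁺ < La³⁺ (same group, period 5 vs 6); La³⁺ < Ba²⁺ (isoelectronic, higher Z=57 is smaller); Ba²⁺ < Cs⁺ (both 54 e⁻, Z=56>55); Cs⁺ < I⁻ (both 54 e⁻, Z=55>53).
Overall: Zr⁴⁺ < Y³⁺ < La³⁺ < Ba²⁺ < Cs⁺ < I⁻. Y³⁺ has 1 below it and 4 above. Count: 1.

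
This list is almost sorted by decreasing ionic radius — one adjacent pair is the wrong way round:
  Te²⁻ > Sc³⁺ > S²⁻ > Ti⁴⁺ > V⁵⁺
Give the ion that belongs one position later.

Compare adjacent ions: they are isoelectronic (18 e⁻) and Sc has more protons than S (21 vs 16), making Sc³⁺ smaller — yet in this decreasing list Sc³⁺ sits before S²⁻. Nothing else is reversed, so Sc³⁺ should move one place to the right.

Sc³⁺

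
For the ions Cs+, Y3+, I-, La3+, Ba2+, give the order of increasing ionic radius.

Y3+ < La3+ < Ba2+ < Cs+ < I-

Tabulating Z and e⁻: Y3+ has 36 e⁻ (Z=39), La3+ has 54 e⁻ (Z=57), Ba2+ has 54 e⁻ (Z=56), Cs+ has 54 e⁻ (Z=55), I- has 54 e⁻ (Z=53). Y3+ < La3+ (same group, 1 shell fewer); La3+ < Ba2+ (isoelectronic, higher Z=57 is smaller); Ba2+ < Cs+ (both 54 e⁻, Z=56>55); Cs+ < I- (isoelectronic, higher Z=55 is smaller).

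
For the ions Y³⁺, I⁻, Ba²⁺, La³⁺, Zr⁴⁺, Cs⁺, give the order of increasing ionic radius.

Electron counts and nuclear charges: Zr⁴⁺: 36 e⁻, Z=40, Y³⁺: 36 e⁻, Z=39, La³⁺: 54 e⁻, Z=57, Ba²⁺: 54 e⁻, Z=56, Cs⁺: 54 e⁻, Z=55, I⁻: 54 e⁻, Z=53. Zr⁴⁺ < Y³⁺ (isoelectronic, higher Z=40 is smaller); Y³⁺ < La³⁺ (same group, 1 shell fewer); La³⁺ < Ba²⁺ (both 54 e⁻, Z=57>56); Ba²⁺ < Cs⁺ (isoelectronic, higher Z=56 is smaller); Cs⁺ < I⁻ (both 54 e⁻, Z=55>53).

Zr⁴⁺ < Y³⁺ < La³⁺ < Ba²⁺ < Cs⁺ < I⁻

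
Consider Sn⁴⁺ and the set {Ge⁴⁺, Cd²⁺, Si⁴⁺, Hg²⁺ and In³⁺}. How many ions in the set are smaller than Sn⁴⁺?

Si⁴⁺ has 10 e⁻ (Z=14), Ge⁴⁺ has 28 e⁻ (Z=32), Sn⁴⁺ has 46 e⁻ (Z=50), In³⁺ has 46 e⁻ (Z=49), Cd²⁺ has 46 e⁻ (Z=48), Hg²⁺ has 78 e⁻ (Z=80). Si⁴⁺ < Ge⁴⁺ (same group, period 3 vs 4); Ge⁴⁺ < Sn⁴⁺ (same group, period 4 vs 5); Sn⁴⁺ < In³⁺ (both 46 e⁻, Z=50>49); In³⁺ < Cd²⁺ (isoelectronic, higher Z=49 is smaller); Cd²⁺ < Hg²⁺ (same group, period 5 vs 6).
Relative to Sn⁴⁺, the ions that are smaller are Si⁴⁺, Ge⁴⁺. So 2 are smaller.

2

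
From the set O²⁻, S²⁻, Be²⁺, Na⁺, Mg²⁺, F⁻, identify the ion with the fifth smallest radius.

O²⁻

Tabulating Z and e⁻: Be²⁺ (Z=4, 2 e⁻), Mg²⁺ (Z=12, 10 e⁻), Na⁺ (Z=11, 10 e⁻), F⁻ (Z=9, 10 e⁻), O²⁻ (Z=8, 10 e⁻), S²⁻ (Z=16, 18 e⁻). Be²⁺ < Mg²⁺ (same group, 1 shell fewer); Mg²⁺ < Na⁺ (both 10 e⁻, Z=12>11); Na⁺ < F⁻ (isoelectronic, higher Z=11 is smaller); F⁻ < O²⁻ (both 10 e⁻, Z=9>8); O²⁻ < S²⁻ (same group, period 2 vs 3).
So the order is Be²⁺ < Mg²⁺ < Na⁺ < F⁻ < O²⁻ < S²⁻; the 5th-smallest ion is O²⁻.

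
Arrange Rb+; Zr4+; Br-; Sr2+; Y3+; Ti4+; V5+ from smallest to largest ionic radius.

Work out protons and electrons: V5+: 18 e⁻, Z=23, Ti4+: 18 e⁻, Z=22, Zr4+: 36 e⁻, Z=40, Y3+: 36 e⁻, Z=39, Sr2+: 36 e⁻, Z=38, Rb+: 36 e⁻, Z=37, Br-: 36 e⁻, Z=35. V5+ < Ti4+ (isoelectronic, higher Z=23 is smaller); Ti4+ < Zr4+ (same group, 1 shell fewer); Zr4+ < Y3+ (isoelectronic, higher Z=40 is smaller); Y3+ < Sr2+ (isoelectronic, higher Z=39 is smaller); Sr2+ < Rb+ (isoelectronic, higher Z=38 is smaller); Rb+ < Br- (both 36 e⁻, Z=37>35).

V5+ < Ti4+ < Zr4+ < Y3+ < Sr2+ < Rb+ < Br-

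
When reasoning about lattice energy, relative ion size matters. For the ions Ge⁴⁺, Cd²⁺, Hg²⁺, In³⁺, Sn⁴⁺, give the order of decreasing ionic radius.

Work out protons and electrons: Ge⁴⁺ has 28 e⁻ (Z=32), Sn⁴⁺ has 46 e⁻ (Z=50), In³⁺ has 46 e⁻ (Z=49), Cd²⁺ has 46 e⁻ (Z=48), Hg²⁺ has 78 e⁻ (Z=80). Ge⁴⁺ < Sn⁴⁺ (same group, 1 shell fewer); Sn⁴⁺ < In³⁺ (isoelectronic, higher Z=50 is smaller); In³⁺ < Cd²⁺ (isoelectronic, higher Z=49 is smaller); Cd²⁺ < Hg²⁺ (same group, period 5 vs 6).

Hg²⁺ > Cd²⁺ > In³⁺ > Sn⁴⁺ > Ge⁴⁺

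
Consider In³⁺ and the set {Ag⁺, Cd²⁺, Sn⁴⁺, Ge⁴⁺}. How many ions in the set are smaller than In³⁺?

Ge⁴⁺ (Z=32, 28 e⁻), Sn⁴⁺ (Z=50, 46 e⁻), In³⁺ (Z=49, 46 e⁻), Cd²⁺ (Z=48, 46 e⁻), Ag⁺ (Z=47, 46 e⁻). Ge⁴⁺ < Sn⁴⁺ (same group, period 4 vs 5); Sn⁴⁺ < In³⁺ (isoelectronic, higher Z=50 is smaller); In³⁺ < Cd²⁺ (isoelectronic, higher Z=49 is smaller); Cd²⁺ < Ag⁺ (both 46 e⁻, Z=48>47).
Placing each against In³⁺: smaller — Ge⁴⁺, Sn⁴⁺; larger — Cd²⁺, Ag⁺. So 2 are smaller.

2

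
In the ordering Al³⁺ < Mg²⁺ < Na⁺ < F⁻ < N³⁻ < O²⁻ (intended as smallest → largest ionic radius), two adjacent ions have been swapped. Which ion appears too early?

N³⁻

Compare adjacent ions: both have 10 electrons but Z(O)=8 > Z(N)=7, so O²⁻ should be the smaller of the two — yet in this increasing list N³⁻ sits before O²⁻. Nothing else is reversed, so N³⁻ should move one place to the right.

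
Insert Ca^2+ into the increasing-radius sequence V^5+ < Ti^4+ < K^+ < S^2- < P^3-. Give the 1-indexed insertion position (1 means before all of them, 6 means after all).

3

These species are isoelectronic with 18 electrons. The only difference is the number of protons: V^5+ (Z=23), Ti^4+ (Z=22), Ca^2+ (Z=20), K^+ (Z=19), S^2- (Z=16), P^3- (Z=15). The strongest nuclear pull (V^5+) gives the smallest ion.
Putting Ca^2+ in gives V^5+ < Ti^4+ < Ca^2+ < K^+ < S^2- < P^3-; it lands at slot 3.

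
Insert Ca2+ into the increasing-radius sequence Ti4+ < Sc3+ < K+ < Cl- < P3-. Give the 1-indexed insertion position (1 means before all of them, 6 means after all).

Isoelectronic series (18 e⁻ each). Size is set by nuclear charge: more protons means a smaller ion. Ti4+ (Z=22), Sc3+ (Z=21), Ca2+ (Z=20), K+ (Z=19), Cl- (Z=17), P3- (Z=15).
Merged order: Ti4+ < Sc3+ < Ca2+ < K+ < Cl- < P3- — Ca2+ is number 3.

3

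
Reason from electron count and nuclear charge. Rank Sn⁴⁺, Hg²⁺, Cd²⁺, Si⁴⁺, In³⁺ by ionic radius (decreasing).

First list Z and electron count for each: Si⁴⁺ has 10 e⁻ (Z=14), Sn⁴⁺ has 46 e⁻ (Z=50), In³⁺ has 46 e⁻ (Z=49), Cd²⁺ has 46 e⁻ (Z=48), Hg²⁺ has 78 e⁻ (Z=80). Si⁴⁺ < Sn⁴⁺ (same group, period 3 vs 5); Sn⁴⁺ < In³⁺ (isoelectronic, higher Z=50 is smaller); In³⁺ < Cd²⁺ (both 46 e⁻, Z=49>48); Cd²⁺ < Hg²⁺ (same group, period 5 vs 6).

Hg²⁺ > Cd²⁺ > In³⁺ > Sn⁴⁺ > Si⁴⁺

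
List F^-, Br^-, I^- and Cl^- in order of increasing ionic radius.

F^- < Cl^- < Br^- < I^-

Same group, same charge. Going down the group adds an extra shell of electrons, so the ion gets larger: F^- is highest in the group and smallest.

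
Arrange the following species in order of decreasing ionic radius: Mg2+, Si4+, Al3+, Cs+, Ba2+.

First list Z and electron count for each: Si4+: 10 e⁻, Z=14, Al3+: 10 e⁻, Z=13, Mg2+: 10 e⁻, Z=12, Ba2+: 54 e⁻, Z=56, Cs+: 54 e⁻, Z=55. Si4+ < Al3+ (isoelectronic, higher Z=14 is smaller); Al3+ < Mg2+ (both 10 e⁻, Z=13>12); Mg2+ < Ba2+ (same group, period 3 vs 6); Ba2+ < Cs+ (isoelectronic, higher Z=56 is smaller).

Cs+ > Ba2+ > Mg2+ > Al3+ > Si4+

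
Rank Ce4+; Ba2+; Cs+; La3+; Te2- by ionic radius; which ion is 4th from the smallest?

Cs+

All of these have 54 electrons (isoelectronic). With the same electron cloud, the ion with the most protons pulls it in tightest. Nuclear charges: Ce4+ (Z=58), La3+ (Z=57), Ba2+ (Z=56), Cs+ (Z=55), Te2- (Z=52). Highest Z is smallest.
That gives Ce4+ < La3+ < Ba2+ < Cs+ < Te2-. From the smallest end, number 4 is Cs+.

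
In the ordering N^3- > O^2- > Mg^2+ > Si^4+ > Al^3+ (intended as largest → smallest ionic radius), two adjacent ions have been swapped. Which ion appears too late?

Compare adjacent ions: both have 10 electrons but Z(Si)=14 > Z(Al)=13, so Si^4+ should be the smaller of the two — yet in this decreasing list Si^4+ sits before Al^3+. Nothing else is reversed, so Al^3+ should move one place to the left.

Al^3+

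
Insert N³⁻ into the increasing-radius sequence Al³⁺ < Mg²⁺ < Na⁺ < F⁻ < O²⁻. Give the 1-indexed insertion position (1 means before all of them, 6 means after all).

6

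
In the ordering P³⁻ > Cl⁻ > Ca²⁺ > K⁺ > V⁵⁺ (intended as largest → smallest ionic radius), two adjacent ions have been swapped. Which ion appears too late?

K⁺

Check each adjacent pair. Ca²⁺ and K⁺ are reversed: they are isoelectronic (18 e⁻) and Ca has more protons than K (20 vs 19), making Ca²⁺ smaller. No other neighbouring pair contradicts the periodic trends, so K⁺ is the ion listed too late.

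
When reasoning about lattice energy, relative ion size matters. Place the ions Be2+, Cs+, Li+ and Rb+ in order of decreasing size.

Work out protons and electrons: Be2+: 2 e⁻, Z=4, Li+: 2 e⁻, Z=3, Rb+: 36 e⁻, Z=37, Cs+: 54 e⁻, Z=55. Be2+ < Li+ (isoelectronic, higher Z=4 is smaller); Li+ < Rb+ (same group, period 2 vs 5); Rb+ < Cs+ (same group, period 5 vs 6).

Cs+ > Rb+ > Li+ > Be2+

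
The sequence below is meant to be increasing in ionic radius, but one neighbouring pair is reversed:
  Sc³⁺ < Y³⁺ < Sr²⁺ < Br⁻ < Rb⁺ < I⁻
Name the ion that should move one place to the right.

Check each adjacent pair. Br⁻ and Rb⁺ are reversed: both have 36 electrons but Z(Rb)=37 > Z(Br)=35, so Rb⁺ should be the smaller of the two. No other neighbouring pair contradicts the periodic trends, so Br⁻ is the ion listed too early.

Br⁻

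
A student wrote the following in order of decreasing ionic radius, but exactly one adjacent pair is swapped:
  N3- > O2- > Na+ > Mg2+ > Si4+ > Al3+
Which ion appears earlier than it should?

Check each adjacent pair. Si4+ and Al3+ are reversed: Si4+ and Al3+ share 10 electrons; the higher nuclear charge on Si (Z=14) contracts it more, so Si4+ < Al3+. No other neighbouring pair contradicts the periodic trends, so Si4+ is the ion listed too early.

Si4+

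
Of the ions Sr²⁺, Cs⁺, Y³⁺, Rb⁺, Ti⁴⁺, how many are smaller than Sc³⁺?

Tabulating Z and e⁻: Ti⁴⁺: 18 e⁻, Z=22, Sc³⁺: 18 e⁻, Z=21, Y³⁺: 36 e⁻, Z=39, Sr²⁺: 36 e⁻, Z=38, Rb⁺: 36 e⁻, Z=37, Cs⁺: 54 e⁻, Z=55. Ti⁴⁺ < Sc³⁺ (both 18 e⁻, Z=22>21); Sc³⁺ < Y³⁺ (same group, period 4 vs 5); Y³⁺ < Sr²⁺ (isoelectronic, higher Z=39 is smaller); Sr²⁺ < Rb⁺ (both 36 e⁻, Z=38>37); Rb⁺ < Cs⁺ (same group, period 5 vs 6).
Placing each against Sc³⁺: smaller — Ti⁴⁺; larger — Y³⁺, Sr²⁺, Rb⁺, Cs⁺. That's 1.

1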